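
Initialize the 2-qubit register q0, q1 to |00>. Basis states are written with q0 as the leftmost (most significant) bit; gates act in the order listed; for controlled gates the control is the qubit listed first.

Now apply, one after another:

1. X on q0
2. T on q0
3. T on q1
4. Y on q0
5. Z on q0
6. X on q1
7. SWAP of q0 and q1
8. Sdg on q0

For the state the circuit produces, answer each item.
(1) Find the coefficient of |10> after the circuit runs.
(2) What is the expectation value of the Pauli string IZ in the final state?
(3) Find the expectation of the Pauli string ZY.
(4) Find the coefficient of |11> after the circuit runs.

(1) |10> carries amplitude -exp(I*pi/4) in the final state.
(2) The observable IZ averages to 1.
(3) The expectation value of ZY is 0.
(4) The amplitude on |11> is 0.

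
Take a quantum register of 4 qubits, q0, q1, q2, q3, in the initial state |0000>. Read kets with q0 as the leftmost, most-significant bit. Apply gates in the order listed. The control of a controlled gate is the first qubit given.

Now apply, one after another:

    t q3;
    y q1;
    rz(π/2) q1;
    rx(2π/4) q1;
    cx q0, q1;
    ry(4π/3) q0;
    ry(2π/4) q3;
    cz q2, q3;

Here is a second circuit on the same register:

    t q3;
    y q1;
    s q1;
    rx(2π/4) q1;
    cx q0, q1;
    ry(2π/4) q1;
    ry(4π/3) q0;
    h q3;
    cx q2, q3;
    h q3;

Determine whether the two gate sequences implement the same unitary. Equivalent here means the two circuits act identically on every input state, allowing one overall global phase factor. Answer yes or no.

No, they are not equivalent — no single phase factor reconciles the two unitaries.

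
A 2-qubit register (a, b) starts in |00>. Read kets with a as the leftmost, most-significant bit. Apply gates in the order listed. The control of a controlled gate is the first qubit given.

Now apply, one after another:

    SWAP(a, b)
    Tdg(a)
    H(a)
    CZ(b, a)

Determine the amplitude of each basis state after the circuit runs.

The resulting statevector has amplitude sqrt(2)/2 on |00>, 0 on |01>, sqrt(2)/2 on |10>, 0 on |11>.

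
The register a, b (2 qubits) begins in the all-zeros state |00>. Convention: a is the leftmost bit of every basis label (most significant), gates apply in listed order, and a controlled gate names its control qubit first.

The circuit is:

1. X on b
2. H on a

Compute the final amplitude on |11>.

|11> carries amplitude sqrt(2)/2 in the final state.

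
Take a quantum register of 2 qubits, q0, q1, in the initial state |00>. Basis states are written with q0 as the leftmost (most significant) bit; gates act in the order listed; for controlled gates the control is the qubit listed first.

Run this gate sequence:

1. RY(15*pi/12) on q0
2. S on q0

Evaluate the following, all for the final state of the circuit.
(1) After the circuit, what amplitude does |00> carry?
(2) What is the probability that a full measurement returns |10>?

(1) The final state's coefficient on |00> equals -sqrt(2 - sqrt(2))/2.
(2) The probability of measuring |10> is sqrt(2)/4 + 1/2.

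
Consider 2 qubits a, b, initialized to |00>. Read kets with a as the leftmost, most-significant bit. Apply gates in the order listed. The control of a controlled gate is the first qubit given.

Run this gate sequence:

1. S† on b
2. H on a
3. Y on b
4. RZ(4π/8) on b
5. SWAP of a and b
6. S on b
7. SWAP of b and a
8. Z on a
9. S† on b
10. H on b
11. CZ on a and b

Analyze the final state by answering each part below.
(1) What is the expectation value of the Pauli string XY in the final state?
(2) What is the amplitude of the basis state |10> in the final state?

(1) In the final state, XY has expectation -1.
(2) The amplitude on |10> is -exp(3*I*pi/4)/2.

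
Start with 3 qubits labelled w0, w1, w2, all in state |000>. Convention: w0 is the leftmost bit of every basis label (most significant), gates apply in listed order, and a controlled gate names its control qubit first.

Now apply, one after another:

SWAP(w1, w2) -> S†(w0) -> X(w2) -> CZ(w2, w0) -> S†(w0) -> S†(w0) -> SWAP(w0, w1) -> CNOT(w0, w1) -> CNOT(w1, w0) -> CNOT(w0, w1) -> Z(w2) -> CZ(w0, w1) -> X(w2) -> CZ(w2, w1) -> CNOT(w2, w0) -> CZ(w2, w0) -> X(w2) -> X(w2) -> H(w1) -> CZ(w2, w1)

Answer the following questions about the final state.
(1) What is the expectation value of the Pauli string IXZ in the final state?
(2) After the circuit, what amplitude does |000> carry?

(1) The observable IXZ averages to 1. Key observation: gates 17-18 undo each other exactly, leaving only the rest of the circuit to track.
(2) |000> carries amplitude -sqrt(2)/2 in the final state.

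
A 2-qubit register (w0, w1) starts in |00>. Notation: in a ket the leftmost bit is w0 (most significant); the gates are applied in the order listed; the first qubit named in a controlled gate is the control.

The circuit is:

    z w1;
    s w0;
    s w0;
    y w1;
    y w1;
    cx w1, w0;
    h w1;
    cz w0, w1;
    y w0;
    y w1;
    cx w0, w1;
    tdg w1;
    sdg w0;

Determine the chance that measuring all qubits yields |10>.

Outcome |10> occurs with probability 1/2.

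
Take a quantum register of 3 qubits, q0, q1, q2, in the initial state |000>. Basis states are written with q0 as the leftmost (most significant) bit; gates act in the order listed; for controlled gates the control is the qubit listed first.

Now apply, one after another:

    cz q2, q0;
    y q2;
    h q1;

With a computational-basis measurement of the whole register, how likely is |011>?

The probability of measuring |011> is 1/2.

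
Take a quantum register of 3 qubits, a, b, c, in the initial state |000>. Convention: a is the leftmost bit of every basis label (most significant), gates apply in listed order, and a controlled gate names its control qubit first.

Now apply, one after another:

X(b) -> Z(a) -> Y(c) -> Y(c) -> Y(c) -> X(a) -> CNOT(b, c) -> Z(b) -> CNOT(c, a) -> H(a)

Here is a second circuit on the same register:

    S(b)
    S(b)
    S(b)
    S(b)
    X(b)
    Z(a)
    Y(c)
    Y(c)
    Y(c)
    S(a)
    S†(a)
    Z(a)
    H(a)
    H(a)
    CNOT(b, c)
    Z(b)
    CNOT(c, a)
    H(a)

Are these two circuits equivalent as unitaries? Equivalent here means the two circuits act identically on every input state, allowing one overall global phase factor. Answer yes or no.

No: there is an input state on which the two circuits produce genuinely different outputs (not merely differing by a phase).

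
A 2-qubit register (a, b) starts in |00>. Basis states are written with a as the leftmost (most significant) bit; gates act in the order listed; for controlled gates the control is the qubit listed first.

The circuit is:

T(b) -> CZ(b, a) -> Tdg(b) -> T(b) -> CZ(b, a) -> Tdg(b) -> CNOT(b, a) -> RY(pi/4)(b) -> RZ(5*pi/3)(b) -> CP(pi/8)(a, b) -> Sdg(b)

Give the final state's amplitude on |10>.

The final state's coefficient on |10> equals 0. Key observation: gates 1-6 undo each other exactly, leaving only the rest of the circuit to track.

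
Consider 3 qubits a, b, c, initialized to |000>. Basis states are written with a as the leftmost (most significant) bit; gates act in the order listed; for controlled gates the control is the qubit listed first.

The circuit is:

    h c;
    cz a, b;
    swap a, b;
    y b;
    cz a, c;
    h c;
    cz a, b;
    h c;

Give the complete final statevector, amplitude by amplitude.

The final amplitudes are sqrt(2)*I/2 on |010>, sqrt(2)*I/2 on |011>, and 0 on every other basis state.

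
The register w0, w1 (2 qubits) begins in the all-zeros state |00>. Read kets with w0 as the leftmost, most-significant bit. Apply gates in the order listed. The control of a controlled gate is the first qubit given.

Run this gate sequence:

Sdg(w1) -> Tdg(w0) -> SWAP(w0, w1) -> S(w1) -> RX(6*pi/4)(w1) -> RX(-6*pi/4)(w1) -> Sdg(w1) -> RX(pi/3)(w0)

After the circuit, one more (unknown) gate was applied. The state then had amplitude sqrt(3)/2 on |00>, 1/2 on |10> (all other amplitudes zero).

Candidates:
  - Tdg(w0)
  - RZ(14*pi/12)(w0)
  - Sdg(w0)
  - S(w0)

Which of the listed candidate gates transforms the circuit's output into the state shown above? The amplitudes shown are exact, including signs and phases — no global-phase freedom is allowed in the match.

The unique candidate consistent with the amplitudes is S(w0).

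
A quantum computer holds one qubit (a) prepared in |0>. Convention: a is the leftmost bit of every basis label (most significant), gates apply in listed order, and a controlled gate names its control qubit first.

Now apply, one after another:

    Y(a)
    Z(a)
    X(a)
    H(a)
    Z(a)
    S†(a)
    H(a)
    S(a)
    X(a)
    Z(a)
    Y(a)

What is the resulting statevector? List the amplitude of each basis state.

After the circuit, the state carries amplitude 1/2 + I/2 on |0>, 1/2 + I/2 on |1>.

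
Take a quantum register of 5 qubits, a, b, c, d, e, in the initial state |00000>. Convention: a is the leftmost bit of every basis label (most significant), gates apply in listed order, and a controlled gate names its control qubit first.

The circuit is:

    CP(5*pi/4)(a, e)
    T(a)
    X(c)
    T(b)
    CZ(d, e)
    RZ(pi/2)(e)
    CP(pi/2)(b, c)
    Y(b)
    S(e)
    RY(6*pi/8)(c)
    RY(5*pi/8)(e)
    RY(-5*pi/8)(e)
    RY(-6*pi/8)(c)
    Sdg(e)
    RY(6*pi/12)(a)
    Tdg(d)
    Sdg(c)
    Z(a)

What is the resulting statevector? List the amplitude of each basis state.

The resulting statevector has amplitude -sqrt(2)*exp(3*I*pi/4)/2 on |01100>, sqrt(2)*exp(3*I*pi/4)/2 on |11100>, and 0 on every other basis state. Key observation: the block from step 9 through step 14 cancels to the identity and can be dropped.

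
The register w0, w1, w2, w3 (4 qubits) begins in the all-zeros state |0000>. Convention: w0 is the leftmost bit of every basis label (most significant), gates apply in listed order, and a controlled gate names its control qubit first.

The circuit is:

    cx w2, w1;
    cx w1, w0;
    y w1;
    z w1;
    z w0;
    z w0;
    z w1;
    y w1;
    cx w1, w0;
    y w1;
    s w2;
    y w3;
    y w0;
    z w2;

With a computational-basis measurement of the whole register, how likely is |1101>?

The probability of measuring |1101> is 1. Key observation: steps 2-9 multiply out to the identity, so the circuit reduces to the remaining gates.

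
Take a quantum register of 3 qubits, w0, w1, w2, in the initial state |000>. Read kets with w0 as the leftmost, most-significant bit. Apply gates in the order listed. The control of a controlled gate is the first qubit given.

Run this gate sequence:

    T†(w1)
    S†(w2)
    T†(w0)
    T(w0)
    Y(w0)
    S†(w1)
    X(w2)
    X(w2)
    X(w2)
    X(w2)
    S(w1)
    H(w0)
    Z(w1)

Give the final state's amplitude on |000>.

The amplitude on |000> is sqrt(2)*I/2. Key observation: steps 6-11 multiply out to the identity, so the circuit reduces to the remaining gates.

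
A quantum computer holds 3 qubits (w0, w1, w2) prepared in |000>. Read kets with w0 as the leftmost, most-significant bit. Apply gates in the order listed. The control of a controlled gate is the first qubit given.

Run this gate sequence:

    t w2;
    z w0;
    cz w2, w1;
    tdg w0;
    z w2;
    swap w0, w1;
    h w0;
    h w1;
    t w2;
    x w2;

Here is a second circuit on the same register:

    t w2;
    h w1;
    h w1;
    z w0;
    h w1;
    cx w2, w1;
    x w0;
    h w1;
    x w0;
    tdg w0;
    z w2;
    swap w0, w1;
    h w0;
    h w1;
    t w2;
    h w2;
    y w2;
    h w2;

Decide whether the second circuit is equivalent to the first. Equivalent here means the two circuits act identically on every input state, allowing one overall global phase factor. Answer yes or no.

No — the two circuits implement different unitaries, even allowing a global phase.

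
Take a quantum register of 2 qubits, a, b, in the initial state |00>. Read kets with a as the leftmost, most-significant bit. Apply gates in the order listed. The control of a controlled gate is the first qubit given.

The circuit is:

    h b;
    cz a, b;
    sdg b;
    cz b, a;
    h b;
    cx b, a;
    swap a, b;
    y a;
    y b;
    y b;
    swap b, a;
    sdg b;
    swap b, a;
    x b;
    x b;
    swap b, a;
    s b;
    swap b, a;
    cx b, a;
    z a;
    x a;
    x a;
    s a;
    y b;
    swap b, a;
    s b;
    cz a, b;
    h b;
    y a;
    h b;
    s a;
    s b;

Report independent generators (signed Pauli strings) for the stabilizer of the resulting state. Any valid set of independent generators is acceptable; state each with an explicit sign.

The stabilizer group can be generated by -XI, -IZ, among other valid generating sets. Key observation: the block from step 11 through step 18 cancels to the identity and can be dropped.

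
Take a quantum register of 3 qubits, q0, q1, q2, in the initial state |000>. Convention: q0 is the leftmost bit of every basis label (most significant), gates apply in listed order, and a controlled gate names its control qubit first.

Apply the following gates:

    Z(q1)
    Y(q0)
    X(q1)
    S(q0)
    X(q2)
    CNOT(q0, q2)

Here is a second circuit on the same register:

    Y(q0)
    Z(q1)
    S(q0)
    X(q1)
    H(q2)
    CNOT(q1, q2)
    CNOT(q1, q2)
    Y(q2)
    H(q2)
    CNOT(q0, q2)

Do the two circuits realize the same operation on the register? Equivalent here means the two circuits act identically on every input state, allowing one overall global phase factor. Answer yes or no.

No, they are not equivalent — no single phase factor reconciles the two unitaries.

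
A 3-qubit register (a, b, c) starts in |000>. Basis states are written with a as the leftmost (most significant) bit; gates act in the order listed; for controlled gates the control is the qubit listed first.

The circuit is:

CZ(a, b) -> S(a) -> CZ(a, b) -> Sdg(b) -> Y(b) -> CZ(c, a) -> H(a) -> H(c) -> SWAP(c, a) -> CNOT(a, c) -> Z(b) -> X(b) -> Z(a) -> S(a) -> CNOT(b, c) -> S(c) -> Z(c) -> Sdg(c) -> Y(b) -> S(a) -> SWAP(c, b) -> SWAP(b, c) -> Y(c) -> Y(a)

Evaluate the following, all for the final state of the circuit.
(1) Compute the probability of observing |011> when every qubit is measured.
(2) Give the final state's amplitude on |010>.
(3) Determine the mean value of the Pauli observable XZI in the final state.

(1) The probability of measuring |011> is 1/4.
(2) The amplitude on |010> is 1/2.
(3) In the final state, XZI has expectation 1.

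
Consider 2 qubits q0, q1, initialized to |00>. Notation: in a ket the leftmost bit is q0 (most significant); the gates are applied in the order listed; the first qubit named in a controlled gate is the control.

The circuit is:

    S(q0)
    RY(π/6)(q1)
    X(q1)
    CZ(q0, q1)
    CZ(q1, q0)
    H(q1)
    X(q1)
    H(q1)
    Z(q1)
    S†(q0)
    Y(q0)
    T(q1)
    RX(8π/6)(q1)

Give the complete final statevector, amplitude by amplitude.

The resulting statevector has amplitude 0 on |00>, 0 on |01>, -sqrt(6)*I/8 + sqrt(2)*I/8 + sqrt(6)*exp(I*pi/4)/8 + 3*sqrt(2)*exp(I*pi/4)/8 on |10>, -sqrt(6)/8 + 3*sqrt(2)/8 - sqrt(6)*exp(3*I*pi/4)/8 - sqrt(2)*exp(3*I*pi/4)/8 on |11>. Key observation: steps 6-9 multiply out to the identity, so the circuit reduces to the remaining gates.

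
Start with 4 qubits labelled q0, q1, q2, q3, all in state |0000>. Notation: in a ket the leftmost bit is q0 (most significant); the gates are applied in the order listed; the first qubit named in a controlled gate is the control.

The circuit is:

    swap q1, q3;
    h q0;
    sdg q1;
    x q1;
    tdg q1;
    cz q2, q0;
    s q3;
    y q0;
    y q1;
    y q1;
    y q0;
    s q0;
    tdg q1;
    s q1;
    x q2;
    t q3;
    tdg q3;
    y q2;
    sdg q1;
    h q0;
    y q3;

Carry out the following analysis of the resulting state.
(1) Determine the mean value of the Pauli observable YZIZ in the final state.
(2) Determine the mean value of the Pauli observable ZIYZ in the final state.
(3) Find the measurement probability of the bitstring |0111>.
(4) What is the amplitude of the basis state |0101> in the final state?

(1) The expectation value of YZIZ is -1. Key observation: the block from step 8 through step 11 cancels to the identity and can be dropped.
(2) The expectation value of ZIYZ is 0.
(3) A full measurement returns |0111> with probability 0.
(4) The final state's coefficient on |0101> equals 1/2 - I/2.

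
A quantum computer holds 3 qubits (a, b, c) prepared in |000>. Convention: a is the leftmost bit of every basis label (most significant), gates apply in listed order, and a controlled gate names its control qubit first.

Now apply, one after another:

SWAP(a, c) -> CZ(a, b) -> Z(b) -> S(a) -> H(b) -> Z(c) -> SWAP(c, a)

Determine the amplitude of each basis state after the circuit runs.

The final amplitudes are sqrt(2)/2 on |000>, sqrt(2)/2 on |010>, and 0 on every other basis state.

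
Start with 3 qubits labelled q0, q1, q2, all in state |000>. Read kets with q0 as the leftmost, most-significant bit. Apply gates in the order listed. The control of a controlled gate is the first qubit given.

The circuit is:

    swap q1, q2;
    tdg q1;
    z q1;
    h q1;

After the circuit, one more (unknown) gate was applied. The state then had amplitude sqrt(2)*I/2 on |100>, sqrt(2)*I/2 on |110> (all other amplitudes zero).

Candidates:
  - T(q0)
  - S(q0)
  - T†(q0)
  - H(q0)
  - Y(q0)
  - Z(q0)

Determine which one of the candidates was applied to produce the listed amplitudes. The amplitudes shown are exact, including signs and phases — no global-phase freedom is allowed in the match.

The unique candidate consistent with the amplitudes is Y(q0).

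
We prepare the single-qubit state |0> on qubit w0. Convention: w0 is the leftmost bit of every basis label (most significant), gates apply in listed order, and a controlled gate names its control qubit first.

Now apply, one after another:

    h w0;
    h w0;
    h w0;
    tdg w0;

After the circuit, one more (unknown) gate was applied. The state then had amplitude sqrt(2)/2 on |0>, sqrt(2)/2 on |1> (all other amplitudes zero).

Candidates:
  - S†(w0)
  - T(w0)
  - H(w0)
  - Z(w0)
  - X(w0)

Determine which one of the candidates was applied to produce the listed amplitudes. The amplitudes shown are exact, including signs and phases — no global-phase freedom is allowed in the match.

The unique candidate consistent with the amplitudes is T(w0).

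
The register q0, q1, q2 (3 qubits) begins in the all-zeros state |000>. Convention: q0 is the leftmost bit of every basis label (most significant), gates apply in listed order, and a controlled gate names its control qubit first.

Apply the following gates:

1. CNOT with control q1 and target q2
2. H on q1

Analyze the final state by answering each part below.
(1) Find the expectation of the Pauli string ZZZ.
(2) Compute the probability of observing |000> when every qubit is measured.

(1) The expectation value of ZZZ is 0.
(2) The probability of measuring |000> is 1/2.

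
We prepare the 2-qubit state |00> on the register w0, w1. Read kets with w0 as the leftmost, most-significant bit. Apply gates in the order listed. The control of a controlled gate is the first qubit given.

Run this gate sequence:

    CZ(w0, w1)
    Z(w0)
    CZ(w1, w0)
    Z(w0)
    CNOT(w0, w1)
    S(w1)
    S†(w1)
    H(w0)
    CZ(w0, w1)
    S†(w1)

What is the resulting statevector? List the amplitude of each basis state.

After the circuit, the state carries amplitude sqrt(2)/2 on |00>, 0 on |01>, sqrt(2)/2 on |10>, 0 on |11>. Key observation: gates 6-7 undo each other exactly, leaving only the rest of the circuit to track.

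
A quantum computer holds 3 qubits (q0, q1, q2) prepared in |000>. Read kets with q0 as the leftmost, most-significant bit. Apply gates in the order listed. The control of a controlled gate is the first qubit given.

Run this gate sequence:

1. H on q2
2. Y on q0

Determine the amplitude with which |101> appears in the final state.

The amplitude on |101> is sqrt(2)*I/2.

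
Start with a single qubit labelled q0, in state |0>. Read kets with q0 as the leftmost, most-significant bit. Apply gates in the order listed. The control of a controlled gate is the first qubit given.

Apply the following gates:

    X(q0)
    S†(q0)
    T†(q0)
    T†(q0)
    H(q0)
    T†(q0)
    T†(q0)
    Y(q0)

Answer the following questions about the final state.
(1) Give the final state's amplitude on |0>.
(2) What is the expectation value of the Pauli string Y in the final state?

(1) |0> carries amplitude -sqrt(2)/2 in the final state.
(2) The observable Y averages to 1.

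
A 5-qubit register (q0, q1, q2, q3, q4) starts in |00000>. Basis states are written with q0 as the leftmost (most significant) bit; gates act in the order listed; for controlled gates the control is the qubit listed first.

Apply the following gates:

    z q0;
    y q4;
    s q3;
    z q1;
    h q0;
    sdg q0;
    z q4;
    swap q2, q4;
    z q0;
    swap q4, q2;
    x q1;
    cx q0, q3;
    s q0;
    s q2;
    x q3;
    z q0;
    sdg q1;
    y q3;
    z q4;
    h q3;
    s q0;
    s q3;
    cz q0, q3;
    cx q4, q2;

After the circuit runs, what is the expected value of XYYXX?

In the final state, XYYXX has expectation 0.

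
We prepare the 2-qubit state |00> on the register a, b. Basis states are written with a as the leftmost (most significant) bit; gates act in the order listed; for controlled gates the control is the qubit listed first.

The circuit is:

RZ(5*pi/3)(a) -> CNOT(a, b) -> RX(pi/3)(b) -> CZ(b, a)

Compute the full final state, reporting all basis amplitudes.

The resulting statevector has amplitude -sqrt(3)*exp(I*pi/6)/2 on |00>, exp(2*I*pi/3)/2 on |01>, 0 on |10>, 0 on |11>.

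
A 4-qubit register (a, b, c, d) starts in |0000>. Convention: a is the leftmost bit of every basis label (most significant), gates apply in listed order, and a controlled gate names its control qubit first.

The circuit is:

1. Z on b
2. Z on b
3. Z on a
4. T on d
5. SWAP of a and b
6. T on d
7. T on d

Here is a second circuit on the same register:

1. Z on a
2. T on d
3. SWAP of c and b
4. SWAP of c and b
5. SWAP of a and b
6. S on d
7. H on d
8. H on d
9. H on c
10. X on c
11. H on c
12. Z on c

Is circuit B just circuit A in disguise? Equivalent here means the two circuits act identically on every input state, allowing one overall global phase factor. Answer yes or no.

Yes: on every input state the two circuits agree up to one overall phase factor.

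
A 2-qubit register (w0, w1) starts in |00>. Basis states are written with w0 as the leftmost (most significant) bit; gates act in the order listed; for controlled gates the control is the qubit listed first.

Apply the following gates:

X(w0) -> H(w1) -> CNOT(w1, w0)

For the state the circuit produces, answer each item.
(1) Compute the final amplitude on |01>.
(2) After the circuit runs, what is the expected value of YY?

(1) The amplitude on |01> is sqrt(2)/2.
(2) In the final state, YY has expectation 1.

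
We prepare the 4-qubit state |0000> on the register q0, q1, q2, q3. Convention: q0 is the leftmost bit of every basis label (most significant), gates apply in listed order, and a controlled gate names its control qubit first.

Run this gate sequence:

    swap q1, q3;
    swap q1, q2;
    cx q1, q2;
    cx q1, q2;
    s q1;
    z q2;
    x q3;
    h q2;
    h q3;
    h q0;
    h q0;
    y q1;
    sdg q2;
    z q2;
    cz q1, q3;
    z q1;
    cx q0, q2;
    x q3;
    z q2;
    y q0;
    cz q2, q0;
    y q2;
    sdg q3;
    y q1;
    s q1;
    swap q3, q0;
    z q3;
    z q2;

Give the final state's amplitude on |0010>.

|0010> carries amplitude 0 in the final state. Key observation: gates 3-4 undo each other exactly, leaving only the rest of the circuit to track.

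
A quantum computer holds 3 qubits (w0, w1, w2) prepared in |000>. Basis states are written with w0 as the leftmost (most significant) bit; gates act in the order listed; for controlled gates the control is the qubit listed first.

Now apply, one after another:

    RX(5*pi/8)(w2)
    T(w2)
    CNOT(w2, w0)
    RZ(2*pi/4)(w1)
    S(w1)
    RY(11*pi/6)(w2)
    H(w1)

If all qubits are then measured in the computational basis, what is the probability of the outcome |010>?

Outcome |010> occurs with probability (2 - sqrt(2 - sqrt(2)))*(sqrt(3) + 2)/32.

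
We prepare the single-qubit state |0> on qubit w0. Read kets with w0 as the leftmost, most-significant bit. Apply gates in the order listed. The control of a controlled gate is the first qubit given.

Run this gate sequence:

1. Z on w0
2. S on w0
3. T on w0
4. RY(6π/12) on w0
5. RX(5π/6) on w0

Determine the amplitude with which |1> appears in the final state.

The amplitude on |1> is (1 - I)*(sqrt(3) - I)/4.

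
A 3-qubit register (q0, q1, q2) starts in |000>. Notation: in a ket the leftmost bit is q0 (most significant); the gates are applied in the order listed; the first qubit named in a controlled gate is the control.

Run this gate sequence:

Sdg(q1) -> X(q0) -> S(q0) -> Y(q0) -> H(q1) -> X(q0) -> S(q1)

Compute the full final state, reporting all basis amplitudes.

The final amplitudes are sqrt(2)/2 on |100>, sqrt(2)*I/2 on |110>, and 0 on every other basis state.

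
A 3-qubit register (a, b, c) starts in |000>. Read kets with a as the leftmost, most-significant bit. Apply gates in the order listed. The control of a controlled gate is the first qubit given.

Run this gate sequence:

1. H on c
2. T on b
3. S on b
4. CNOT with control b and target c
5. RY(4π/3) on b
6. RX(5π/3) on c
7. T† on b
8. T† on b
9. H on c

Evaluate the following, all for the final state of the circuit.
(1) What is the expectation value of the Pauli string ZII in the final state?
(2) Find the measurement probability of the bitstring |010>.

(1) The observable ZII averages to 1.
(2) A full measurement returns |010> with probability 3/4.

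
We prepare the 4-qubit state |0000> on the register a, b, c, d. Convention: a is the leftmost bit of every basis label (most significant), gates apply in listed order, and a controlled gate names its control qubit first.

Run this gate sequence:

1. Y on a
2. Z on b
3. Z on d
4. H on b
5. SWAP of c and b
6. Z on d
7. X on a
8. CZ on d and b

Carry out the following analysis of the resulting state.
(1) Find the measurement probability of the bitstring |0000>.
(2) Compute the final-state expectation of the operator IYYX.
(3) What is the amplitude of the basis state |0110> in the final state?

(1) A full measurement returns |0000> with probability 1/2.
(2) In the final state, IYYX has expectation 0.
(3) The amplitude on |0110> is 0.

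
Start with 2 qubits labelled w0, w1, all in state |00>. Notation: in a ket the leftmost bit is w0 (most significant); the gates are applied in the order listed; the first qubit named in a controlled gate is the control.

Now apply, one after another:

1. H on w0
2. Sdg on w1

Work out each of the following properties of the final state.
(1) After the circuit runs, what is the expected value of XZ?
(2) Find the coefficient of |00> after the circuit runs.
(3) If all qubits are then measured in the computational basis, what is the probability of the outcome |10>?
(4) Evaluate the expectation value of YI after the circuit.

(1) The expectation value of XZ is 1.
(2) The final state's coefficient on |00> equals sqrt(2)/2.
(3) The probability of measuring |10> is 1/2.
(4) The observable YI averages to 0.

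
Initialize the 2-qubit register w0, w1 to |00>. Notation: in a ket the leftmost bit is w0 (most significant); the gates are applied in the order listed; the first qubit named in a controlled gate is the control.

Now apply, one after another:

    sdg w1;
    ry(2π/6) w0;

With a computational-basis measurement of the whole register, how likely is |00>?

The probability of measuring |00> is 3/4.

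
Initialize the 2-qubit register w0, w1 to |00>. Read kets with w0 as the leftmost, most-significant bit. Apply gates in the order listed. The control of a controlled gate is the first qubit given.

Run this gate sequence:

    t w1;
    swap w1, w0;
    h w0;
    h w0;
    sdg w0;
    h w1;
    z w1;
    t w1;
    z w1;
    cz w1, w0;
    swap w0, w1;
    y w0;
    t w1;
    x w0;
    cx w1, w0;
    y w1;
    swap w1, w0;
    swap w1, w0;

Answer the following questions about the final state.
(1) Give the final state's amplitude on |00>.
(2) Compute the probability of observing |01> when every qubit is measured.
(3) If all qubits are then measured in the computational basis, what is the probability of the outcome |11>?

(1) The amplitude on |00> is 0.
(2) A full measurement returns |01> with probability 1/2.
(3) The probability of measuring |11> is 1/2.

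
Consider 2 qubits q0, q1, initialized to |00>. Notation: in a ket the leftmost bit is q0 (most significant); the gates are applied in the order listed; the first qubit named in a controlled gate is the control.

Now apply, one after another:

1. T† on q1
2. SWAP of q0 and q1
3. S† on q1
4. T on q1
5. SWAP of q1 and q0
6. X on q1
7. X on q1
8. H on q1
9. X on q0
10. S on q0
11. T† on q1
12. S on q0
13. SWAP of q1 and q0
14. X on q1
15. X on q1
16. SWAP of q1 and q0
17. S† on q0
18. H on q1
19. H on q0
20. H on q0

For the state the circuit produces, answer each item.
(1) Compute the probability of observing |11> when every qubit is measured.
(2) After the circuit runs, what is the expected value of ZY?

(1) A full measurement returns |11> with probability 1/2 - sqrt(2)/4. Key observation: the block from step 12 through step 17 cancels to the identity and can be dropped.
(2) The expectation value of ZY is -sqrt(2)/2.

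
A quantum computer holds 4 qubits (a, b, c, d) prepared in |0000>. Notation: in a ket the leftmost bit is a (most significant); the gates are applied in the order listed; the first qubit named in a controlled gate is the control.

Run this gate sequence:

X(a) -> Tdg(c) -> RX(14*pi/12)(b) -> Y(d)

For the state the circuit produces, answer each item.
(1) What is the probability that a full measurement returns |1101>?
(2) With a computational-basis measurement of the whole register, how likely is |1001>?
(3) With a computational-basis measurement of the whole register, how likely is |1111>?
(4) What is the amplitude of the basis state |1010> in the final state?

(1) Outcome |1101> occurs with probability sqrt(3)/4 + 1/2.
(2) The probability of measuring |1001> is 1/2 - sqrt(3)/4.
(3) Outcome |1111> occurs with probability 0.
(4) The amplitude on |1010> is 0.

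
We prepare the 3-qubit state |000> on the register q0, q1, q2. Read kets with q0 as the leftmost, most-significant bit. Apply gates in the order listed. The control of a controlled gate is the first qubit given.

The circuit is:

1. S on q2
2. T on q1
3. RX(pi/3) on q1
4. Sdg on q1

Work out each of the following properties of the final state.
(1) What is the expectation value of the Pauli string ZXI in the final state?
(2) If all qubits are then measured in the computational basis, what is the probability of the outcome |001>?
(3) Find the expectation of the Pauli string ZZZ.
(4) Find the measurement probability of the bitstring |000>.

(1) The expectation value of ZXI is -sqrt(3)/2.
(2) The probability of measuring |001> is 0.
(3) The observable ZZZ averages to 1/2.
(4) The probability of measuring |000> is 3/4.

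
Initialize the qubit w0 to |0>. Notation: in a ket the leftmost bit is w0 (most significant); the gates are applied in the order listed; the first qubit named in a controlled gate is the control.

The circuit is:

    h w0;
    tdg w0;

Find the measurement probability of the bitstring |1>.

The probability of measuring |1> is 1/2.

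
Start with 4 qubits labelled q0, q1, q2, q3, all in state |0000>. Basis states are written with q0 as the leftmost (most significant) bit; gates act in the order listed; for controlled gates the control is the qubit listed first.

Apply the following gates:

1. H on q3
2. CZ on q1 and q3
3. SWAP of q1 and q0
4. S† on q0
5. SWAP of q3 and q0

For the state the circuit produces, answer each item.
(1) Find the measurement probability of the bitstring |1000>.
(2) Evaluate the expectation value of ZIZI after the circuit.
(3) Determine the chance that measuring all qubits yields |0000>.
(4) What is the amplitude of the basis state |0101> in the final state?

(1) The probability of measuring |1000> is 1/2.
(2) The observable ZIZI averages to 0.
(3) A full measurement returns |0000> with probability 1/2.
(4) |0101> carries amplitude 0 in the final state.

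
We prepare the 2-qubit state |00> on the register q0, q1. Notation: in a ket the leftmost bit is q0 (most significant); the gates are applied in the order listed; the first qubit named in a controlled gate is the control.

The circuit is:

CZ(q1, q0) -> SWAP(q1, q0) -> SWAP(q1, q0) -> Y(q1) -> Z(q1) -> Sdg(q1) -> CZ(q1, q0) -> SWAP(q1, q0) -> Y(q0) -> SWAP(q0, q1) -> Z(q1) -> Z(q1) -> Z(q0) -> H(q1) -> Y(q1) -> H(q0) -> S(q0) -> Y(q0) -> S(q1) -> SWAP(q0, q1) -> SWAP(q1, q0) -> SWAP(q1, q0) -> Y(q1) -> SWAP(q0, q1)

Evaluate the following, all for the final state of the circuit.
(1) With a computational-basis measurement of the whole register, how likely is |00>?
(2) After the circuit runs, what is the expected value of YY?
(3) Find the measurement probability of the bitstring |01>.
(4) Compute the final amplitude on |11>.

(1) A full measurement returns |00> with probability 1/4.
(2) The expectation value of YY is -1.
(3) The probability of measuring |01> is 1/4.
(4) The final state's coefficient on |11> equals 1/2.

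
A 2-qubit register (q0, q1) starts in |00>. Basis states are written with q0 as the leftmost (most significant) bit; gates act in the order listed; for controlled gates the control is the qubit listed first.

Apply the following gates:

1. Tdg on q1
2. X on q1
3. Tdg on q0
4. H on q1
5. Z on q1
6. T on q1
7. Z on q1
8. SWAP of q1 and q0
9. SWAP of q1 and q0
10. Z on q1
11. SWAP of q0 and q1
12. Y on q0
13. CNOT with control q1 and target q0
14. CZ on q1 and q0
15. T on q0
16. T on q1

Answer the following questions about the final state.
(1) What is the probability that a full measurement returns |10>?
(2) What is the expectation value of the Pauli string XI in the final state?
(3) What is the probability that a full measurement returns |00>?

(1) Outcome |10> occurs with probability 1/2.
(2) The observable XI averages to -1.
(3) Outcome |00> occurs with probability 1/2.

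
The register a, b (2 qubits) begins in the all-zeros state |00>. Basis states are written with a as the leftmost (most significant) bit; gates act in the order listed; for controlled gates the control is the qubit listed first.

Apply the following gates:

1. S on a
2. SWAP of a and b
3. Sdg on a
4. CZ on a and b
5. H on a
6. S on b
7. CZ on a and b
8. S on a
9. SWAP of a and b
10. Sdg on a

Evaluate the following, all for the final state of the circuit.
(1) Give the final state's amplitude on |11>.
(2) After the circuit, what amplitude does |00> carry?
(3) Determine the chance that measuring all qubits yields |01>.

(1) |11> carries amplitude 0 in the final state.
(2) The amplitude on |00> is sqrt(2)/2.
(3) The probability of measuring |01> is 1/2.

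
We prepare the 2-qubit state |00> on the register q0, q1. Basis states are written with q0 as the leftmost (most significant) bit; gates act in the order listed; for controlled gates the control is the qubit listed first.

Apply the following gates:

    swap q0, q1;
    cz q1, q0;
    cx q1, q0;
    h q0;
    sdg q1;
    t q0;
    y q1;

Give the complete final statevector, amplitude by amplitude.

After the circuit, the state carries amplitude 0 on |00>, sqrt(2)*I/2 on |01>, 0 on |10>, sqrt(2)*exp(3*I*pi/4)/2 on |11>.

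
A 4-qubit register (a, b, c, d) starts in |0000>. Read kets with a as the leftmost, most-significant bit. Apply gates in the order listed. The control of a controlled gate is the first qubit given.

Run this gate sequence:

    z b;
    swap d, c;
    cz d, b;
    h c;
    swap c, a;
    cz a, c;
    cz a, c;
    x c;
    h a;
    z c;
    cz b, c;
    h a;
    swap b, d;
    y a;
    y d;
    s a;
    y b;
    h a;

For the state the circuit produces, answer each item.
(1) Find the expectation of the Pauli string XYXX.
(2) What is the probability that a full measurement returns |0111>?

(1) The observable XYXX averages to 0.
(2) The probability of measuring |0111> is 1/2.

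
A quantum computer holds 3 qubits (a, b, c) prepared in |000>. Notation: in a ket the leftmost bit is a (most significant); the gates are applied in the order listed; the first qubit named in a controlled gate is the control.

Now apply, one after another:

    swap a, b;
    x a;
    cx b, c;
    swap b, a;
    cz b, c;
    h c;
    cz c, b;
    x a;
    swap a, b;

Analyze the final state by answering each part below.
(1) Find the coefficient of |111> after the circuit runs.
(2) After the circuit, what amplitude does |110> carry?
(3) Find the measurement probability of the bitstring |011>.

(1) The final state's coefficient on |111> equals -sqrt(2)/2.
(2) |110> carries amplitude sqrt(2)/2 in the final state.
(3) A full measurement returns |011> with probability 0.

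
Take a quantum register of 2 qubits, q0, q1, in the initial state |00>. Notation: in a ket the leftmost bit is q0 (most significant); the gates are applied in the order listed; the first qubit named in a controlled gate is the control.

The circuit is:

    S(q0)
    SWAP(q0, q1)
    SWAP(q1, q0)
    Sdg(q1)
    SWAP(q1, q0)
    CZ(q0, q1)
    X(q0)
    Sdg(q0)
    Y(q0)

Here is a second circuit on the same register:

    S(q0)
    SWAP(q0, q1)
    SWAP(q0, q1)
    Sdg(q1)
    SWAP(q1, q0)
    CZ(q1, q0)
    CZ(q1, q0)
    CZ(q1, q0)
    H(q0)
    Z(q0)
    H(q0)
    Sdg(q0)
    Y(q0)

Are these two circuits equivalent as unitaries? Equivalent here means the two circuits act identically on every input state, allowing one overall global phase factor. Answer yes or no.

Yes — the two circuits implement the same unitary up to a global phase.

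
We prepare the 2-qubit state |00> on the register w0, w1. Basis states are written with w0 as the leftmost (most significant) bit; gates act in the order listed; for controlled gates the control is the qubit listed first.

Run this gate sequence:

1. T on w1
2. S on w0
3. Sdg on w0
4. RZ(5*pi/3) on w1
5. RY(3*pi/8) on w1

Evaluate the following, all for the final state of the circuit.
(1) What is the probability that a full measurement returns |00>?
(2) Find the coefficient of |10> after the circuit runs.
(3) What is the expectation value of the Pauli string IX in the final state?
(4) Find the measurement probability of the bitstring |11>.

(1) A full measurement returns |00> with probability cos(3*pi/16)**2. Key observation: gates 2-3 undo each other exactly, leaving only the rest of the circuit to track.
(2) |10> carries amplitude 0 in the final state.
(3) The observable IX averages to sqrt(sqrt(2) + 2)/2.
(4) A full measurement returns |11> with probability 0.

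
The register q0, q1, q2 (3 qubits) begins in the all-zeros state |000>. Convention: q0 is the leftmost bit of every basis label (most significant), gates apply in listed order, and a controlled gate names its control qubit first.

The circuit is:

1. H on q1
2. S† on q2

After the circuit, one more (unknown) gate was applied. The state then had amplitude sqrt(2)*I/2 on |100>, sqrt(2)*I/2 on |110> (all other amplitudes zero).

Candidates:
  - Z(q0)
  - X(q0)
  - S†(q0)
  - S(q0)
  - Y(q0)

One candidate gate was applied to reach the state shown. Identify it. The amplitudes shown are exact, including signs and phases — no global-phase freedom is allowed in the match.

The unique candidate consistent with the amplitudes is Y(q0).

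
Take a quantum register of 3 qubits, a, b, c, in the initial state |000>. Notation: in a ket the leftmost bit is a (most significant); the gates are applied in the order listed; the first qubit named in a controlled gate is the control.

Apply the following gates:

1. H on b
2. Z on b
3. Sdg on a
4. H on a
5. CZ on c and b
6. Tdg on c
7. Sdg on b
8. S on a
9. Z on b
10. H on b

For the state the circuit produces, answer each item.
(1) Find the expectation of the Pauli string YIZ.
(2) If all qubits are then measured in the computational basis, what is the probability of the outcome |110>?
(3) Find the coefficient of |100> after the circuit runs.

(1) In the final state, YIZ has expectation 1.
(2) A full measurement returns |110> with probability 1/4.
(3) The amplitude on |100> is sqrt(2)*(1 + I)/4.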